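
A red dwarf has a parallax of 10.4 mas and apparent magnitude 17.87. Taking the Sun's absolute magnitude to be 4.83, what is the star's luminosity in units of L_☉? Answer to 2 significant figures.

d = 1/p = 1000/10.4 mas = 96.15 pc
M = m − 5 log₁₀ d + 5 = 17.87 − 5·1.9830 + 5 = 12.955
M − M_☉ = 12.955 − 4.83 = 8.125
L/L_☉ = 10^(−0.4 × 8.125) = 5.623×10^-4

L/L_☉ ≈ 5.6×10^-4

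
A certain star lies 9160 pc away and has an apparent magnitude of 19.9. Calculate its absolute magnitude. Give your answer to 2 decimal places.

M ≈ 5.09

5 log₁₀(d/10 pc) = 5 log₁₀(9160) − 5 = 14.809
M = m − 5 log₁₀(d/10) = 19.9 − 14.809 = 5.091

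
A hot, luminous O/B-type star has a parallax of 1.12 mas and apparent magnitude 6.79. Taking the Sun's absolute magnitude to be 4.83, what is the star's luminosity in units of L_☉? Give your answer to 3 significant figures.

d = 1/p = 1000/1.12 mas = 892.9 pc
M = m − 5 log₁₀ d + 5 = 6.79 − 5·2.9508 + 5 = -2.964
M − M_☉ = -2.964 − 4.83 = -7.794
L/L_☉ = 10^(−0.4 × -7.794) = 1311

L/L_☉ ≈ 1310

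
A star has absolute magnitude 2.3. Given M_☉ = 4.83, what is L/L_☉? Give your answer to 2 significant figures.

M − M_☉ = 2.3 − 4.83 = -2.530
L/L_☉ = 10^(−0.4 (M − M_☉)) = 10^1.012 = 10.28

L/L_☉ ≈ 10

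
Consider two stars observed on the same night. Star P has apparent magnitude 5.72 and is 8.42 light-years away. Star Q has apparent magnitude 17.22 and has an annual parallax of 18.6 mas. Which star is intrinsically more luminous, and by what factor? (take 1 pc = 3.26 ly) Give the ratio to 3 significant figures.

Star P: d = 8.42 ly / 3.26 = 2.583 pc
Star P: M = m − 5 log₁₀ d + 5 = 5.72 − 5·0.4121 + 5 = 8.660
Star Q: p = 18.6 mas = 0.0186″ → d = 1/p = 53.76 pc
Star Q: M = m − 5 log₁₀ d + 5 = 17.22 − 5·1.7305 + 5 = 13.568
ΔM = M_P − M_Q = 8.660 − (13.568) = -4.908; smaller M is more luminous → Star P.
L ratio = 10^(0.4 |ΔM|) = 10^1.963 = 91.88

Star P is more luminous, by a factor of 91.9.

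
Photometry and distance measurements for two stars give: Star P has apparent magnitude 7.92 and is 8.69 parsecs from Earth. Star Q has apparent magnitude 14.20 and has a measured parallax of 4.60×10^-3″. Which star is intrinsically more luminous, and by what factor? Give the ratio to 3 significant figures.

Star Q is more luminous, by a factor of 1.93.

Star P: M = m − 5 log₁₀ d + 5 = 7.92 − 5·0.9390 + 5 = 8.225
Star Q: d = 1/p = 1/4.60×10^-3″ = 217.4 pc
Star Q: M = m − 5 log₁₀ d + 5 = 14.20 − 5·2.3372 + 5 = 7.514
ΔM = M_P − M_Q = 8.225 − (7.514) = 0.711; smaller M is more luminous → Star Q.
L ratio = 10^(0.4 |ΔM|) = 10^0.284 = 1.925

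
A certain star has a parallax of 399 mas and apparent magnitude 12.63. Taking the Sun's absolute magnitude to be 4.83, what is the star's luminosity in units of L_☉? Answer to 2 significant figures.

d = 1/p = 1000/399 mas = 2.506 pc
M = m − 5 log₁₀ d + 5 = 12.63 − 5·0.3990 + 5 = 15.635
M − M_☉ = 15.635 − 4.83 = 10.805
L/L_☉ = 10^(−0.4 × 10.805) = 4.765×10^-5

L/L_☉ ≈ 4.8×10^-5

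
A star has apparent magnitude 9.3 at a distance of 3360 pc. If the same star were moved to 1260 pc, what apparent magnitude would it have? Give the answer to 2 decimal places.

Flux ∝ 1/d², so Δm = 5 log₁₀(d₂/d₁) = 5 log₁₀(1260/3360) = -2.130
m₂ = m₁ + Δm = 9.3 + (-2.130) = 7.170

m ≈ 7.17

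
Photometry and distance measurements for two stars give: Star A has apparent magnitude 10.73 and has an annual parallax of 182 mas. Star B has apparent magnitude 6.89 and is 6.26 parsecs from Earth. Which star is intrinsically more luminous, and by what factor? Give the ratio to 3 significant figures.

Star B is more luminous, by a factor of 44.6.

Star A: p = 182 mas = 0.182″ → d = 1/p = 5.495 pc
Star A: M = m − 5 log₁₀ d + 5 = 10.73 − 5·0.7399 + 5 = 12.030
Star B: M = m − 5 log₁₀ d + 5 = 6.89 − 5·0.7966 + 5 = 7.907
ΔM = M_A − M_B = 12.030 − (7.907) = 4.123; smaller M is more luminous → Star B.
L ratio = 10^(0.4 |ΔM|) = 10^1.649 = 44.60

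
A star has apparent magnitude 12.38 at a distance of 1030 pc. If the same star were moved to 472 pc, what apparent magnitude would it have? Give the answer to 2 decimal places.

Flux ∝ 1/d², so Δm = 5 log₁₀(d₂/d₁) = 5 log₁₀(472/1030) = -1.694
m₂ = m₁ + Δm = 12.38 + (-1.694) = 10.686

m ≈ 10.69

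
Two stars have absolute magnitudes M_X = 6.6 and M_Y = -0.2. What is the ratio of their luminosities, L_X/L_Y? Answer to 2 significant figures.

ΔM = M_X − M_Y = 6.8
L_X/L_Y = 10^(−0.4 ΔM) = 10^-2.720 = 1.905×10^-3

L_X/L_Y ≈ 1.9×10^-3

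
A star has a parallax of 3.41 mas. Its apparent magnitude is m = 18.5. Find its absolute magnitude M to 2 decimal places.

M ≈ 11.16

p = 3.41 mas = 3.41×10^-3″ → d = 1/p = 293.3 pc
5 log₁₀(d/10 pc) = 5 log₁₀(293.3) − 5 = 7.336
M = m − 5 log₁₀(d/10) = 18.5 − 7.336 = 11.164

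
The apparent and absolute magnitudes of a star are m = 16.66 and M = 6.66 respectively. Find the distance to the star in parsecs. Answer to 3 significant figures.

μ = m − M = 10.000
m − M = 5 log₁₀ d − 5
log₁₀ d = (m − M)/5 + 1 = 3.0000
d = 10^3.0000 = 1000 pc

d ≈ 1000 pc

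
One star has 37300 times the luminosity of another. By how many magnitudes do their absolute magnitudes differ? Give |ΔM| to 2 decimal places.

|ΔM| ≈ 11.43

Pogson: ΔM = −2.5 log₁₀(ratio) = −2.5 log₁₀(37300) = −2.5 × 4.5717 = -11.429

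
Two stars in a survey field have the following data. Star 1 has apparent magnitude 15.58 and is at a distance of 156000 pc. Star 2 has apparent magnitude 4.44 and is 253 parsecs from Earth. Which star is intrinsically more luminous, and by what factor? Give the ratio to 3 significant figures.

Star 1 is more luminous, by a factor of 13.3.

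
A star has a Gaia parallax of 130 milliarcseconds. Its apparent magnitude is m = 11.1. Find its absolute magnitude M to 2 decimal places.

M ≈ 11.67

p = 130 mas = 0.130″ → d = 1/p = 7.692 pc
5 log₁₀(d/10 pc) = 5 log₁₀(7.692) − 5 = -0.570
M = m − 5 log₁₀(d/10) = 11.1 + 0.570 = 11.670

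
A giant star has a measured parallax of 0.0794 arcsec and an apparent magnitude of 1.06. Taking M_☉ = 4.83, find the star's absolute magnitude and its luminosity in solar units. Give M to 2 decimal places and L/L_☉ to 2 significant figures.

d = 1/p = 1/0.0794″ = 12.59 pc
M = m − 5 log₁₀ d + 5 = 1.06 − 5·1.1002 + 5 = 0.559
M − M_☉ = 0.559 − 4.83 = -4.271
L/L_☉ = 10^(−0.4 × -4.271) = 51.09

M ≈ 0.56; L/L_☉ ≈ 51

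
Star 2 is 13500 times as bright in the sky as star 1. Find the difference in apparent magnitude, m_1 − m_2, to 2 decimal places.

m_1 − m_2 ≈ 10.33

Pogson: Δm = −2.5 log₁₀(ratio) = −2.5 log₁₀(13500) = −2.5 × 4.1303 = -10.326
Star 2 is brighter so has the smaller magnitude: m_1 − m_2 is positive.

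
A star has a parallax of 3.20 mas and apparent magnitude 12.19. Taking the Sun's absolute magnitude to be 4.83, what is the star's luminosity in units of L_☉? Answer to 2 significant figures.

L/L_☉ ≈ 1.1

d = 1/p = 1000/3.20 mas = 312.5 pc
M = m − 5 log₁₀ d + 5 = 12.19 − 5·2.4949 + 5 = 4.716
M − M_☉ = 4.716 − 4.83 = -0.114
L/L_☉ = 10^(−0.4 × -0.114) = 1.111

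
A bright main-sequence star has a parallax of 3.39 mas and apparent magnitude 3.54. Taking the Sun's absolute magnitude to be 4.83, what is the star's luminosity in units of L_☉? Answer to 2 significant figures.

L/L_☉ ≈ 2900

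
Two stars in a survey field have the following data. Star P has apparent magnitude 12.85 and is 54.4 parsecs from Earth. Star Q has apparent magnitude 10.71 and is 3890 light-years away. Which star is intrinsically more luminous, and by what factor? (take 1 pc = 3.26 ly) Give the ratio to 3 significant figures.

Star Q is more luminous, by a factor of 3450.

Star P: M = m − 5 log₁₀ d + 5 = 12.85 − 5·1.7356 + 5 = 9.172
Star Q: d = 3890 ly / 3.26 = 1193 pc
Star Q: M = m − 5 log₁₀ d + 5 = 10.71 − 5·3.0767 + 5 = 0.326
ΔM = M_P − M_Q = 9.172 − (0.326) = 8.846; smaller M is more luminous → Star Q.
L ratio = 10^(0.4 |ΔM|) = 10^3.538 = 3454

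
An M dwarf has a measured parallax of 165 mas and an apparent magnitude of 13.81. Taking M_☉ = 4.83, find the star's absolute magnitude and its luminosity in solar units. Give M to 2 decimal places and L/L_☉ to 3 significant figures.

M ≈ 14.90; L/L_☉ ≈ 9.40×10^-5

d = 1/p = 1000/165 mas = 6.061 pc
M = m − 5 log₁₀ d + 5 = 13.81 − 5·0.7825 + 5 = 14.897
M − M_☉ = 14.897 − 4.83 = 10.067
L/L_☉ = 10^(−0.4 × 10.067) = 9.398×10^-5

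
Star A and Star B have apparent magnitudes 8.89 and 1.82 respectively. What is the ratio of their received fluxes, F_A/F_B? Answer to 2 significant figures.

F_A/F_B ≈ 1.5×10^-3

Δm = 8.89 − (1.82) = 7.07
Flux ratio = 10^(−0.4 Δm) = 10^(−0.4 × 7.07) = 10^-2.828 = 1.486×10^-3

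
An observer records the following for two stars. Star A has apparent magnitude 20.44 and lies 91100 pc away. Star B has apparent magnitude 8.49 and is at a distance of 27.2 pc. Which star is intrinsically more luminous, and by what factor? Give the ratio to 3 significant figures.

Star A: M = m − 5 log₁₀ d + 5 = 20.44 − 5·4.9595 + 5 = 0.642
Star B: M = m − 5 log₁₀ d + 5 = 8.49 − 5·1.4346 + 5 = 6.317
ΔM = M_A − M_B = 0.642 − (6.317) = -5.675; smaller M is more luminous → Star A.
L ratio = 10^(0.4 |ΔM|) = 10^2.270 = 186.2

Star A is more luminous, by a factor of 186.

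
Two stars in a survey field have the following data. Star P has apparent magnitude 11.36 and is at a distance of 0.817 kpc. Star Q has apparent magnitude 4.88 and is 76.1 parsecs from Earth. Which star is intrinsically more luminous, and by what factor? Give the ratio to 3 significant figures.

Star P: d = 0.817 kpc = 817.0 pc
Star P: M = m − 5 log₁₀ d + 5 = 11.36 − 5·2.9122 + 5 = 1.799
Star Q: M = m − 5 log₁₀ d + 5 = 4.88 − 5·1.8814 + 5 = 0.473
ΔM = M_P − M_Q = 1.799 − (0.473) = 1.326; smaller M is more luminous → Star Q.
L ratio = 10^(0.4 |ΔM|) = 10^0.530 = 3.391

Star Q is more luminous, by a factor of 3.39.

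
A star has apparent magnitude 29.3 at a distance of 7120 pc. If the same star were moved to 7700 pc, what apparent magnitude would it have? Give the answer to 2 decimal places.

Flux ∝ 1/d², so Δm = 5 log₁₀(d₂/d₁) = 5 log₁₀(7700/7120) = 0.170
m₂ = m₁ + Δm = 29.3 + (0.170) = 29.470

m ≈ 29.47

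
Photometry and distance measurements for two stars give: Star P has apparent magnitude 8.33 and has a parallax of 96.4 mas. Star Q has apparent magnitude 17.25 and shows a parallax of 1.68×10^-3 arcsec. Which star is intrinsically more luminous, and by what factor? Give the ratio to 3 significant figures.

Star P is more luminous, by a factor of 1.12.

Star P: p = 96.4 mas = 0.0964″ → d = 1/p = 10.37 pc
Star P: M = m − 5 log₁₀ d + 5 = 8.33 − 5·1.0159 + 5 = 8.250
Star Q: d = 1/p = 1/1.68×10^-3″ = 595.2 pc
Star Q: M = m − 5 log₁₀ d + 5 = 17.25 − 5·2.7747 + 5 = 8.377
ΔM = M_P − M_Q = 8.250 − (8.377) = -0.126; smaller M is more luminous → Star P.
L ratio = 10^(0.4 |ΔM|) = 10^0.050 = 1.123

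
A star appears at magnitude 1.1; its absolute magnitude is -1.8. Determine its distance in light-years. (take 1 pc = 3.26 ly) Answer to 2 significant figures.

d ≈ 120 ly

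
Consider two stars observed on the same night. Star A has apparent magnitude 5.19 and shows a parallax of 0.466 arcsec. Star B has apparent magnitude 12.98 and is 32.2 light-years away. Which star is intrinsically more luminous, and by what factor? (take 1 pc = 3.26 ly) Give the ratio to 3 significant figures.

Star A is more luminous, by a factor of 61.7.

Star A: d = 1/p = 1/0.466″ = 2.146 pc
Star A: M = m − 5 log₁₀ d + 5 = 5.19 − 5·0.3316 + 5 = 8.532
Star B: d = 32.2 ly / 3.26 = 9.877 pc
Star B: M = m − 5 log₁₀ d + 5 = 12.98 − 5·0.9946 + 5 = 13.007
ΔM = M_A − M_B = 8.532 − (13.007) = -4.475; smaller M is more luminous → Star A.
L ratio = 10^(0.4 |ΔM|) = 10^1.790 = 61.65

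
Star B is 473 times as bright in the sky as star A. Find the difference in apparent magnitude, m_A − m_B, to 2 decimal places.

Pogson: Δm = −2.5 log₁₀(ratio) = −2.5 log₁₀(473) = −2.5 × 2.6749 = -6.687
Star B is brighter so has the smaller magnitude: m_A − m_B is positive.

m_A − m_B ≈ 6.69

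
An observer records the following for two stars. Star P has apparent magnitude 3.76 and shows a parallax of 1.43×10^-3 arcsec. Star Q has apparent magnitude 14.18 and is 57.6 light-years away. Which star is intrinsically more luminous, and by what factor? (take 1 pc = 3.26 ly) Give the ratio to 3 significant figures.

Star P is more luminous, by a factor of 2.31×10^7.

Star P: d = 1/p = 1/1.43×10^-3″ = 699.3 pc
Star P: M = m − 5 log₁₀ d + 5 = 3.76 − 5·2.8447 + 5 = -5.463
Star Q: d = 57.6 ly / 3.26 = 17.67 pc
Star Q: M = m − 5 log₁₀ d + 5 = 14.18 − 5·1.2472 + 5 = 12.944
ΔM = M_P − M_Q = -5.463 − (12.944) = -18.407; smaller M is more luminous → Star P.
L ratio = 10^(0.4 |ΔM|) = 10^7.363 = 2.306×10^7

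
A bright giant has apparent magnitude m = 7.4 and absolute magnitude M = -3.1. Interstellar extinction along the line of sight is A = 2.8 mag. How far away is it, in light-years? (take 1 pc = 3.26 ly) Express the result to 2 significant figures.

d ≈ 1100 ly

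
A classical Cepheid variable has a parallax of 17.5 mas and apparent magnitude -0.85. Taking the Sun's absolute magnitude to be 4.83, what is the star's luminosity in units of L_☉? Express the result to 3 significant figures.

d = 1/p = 1000/17.5 mas = 57.14 pc
M = m − 5 log₁₀ d + 5 = -0.85 − 5·1.7570 + 5 = -4.635
M − M_☉ = -4.635 − 4.83 = -9.465
L/L_☉ = 10^(−0.4 × -9.465) = 6108

L/L_☉ ≈ 6110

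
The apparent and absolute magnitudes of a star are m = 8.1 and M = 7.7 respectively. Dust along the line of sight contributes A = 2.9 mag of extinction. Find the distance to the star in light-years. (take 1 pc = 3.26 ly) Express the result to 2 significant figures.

m − M = 5 log₁₀(d/10 pc) + A  ⇒  8.1 − (7.7) − 2.9 = 5 log₁₀(d/10)
-2.500 = 5 log₁₀(d/10)
log₁₀ d = (m − M − A)/5 + 1 = 0.5000
d = 10^0.5000 = 3.162 pc
= 10.31 ly

d ≈ 10 ly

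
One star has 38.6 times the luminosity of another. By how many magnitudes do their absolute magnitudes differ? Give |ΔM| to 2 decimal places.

Pogson: ΔM = −2.5 log₁₀(ratio) = −2.5 log₁₀(38.6) = −2.5 × 1.5866 = -3.966

|ΔM| ≈ 3.97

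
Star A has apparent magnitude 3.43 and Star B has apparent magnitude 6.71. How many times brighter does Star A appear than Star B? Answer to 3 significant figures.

Magnitude difference = -3.28
Flux ratio = 10^(−0.4 Δm) = 10^(−0.4 × -3.28) = 10^1.312 = 20.51

20.5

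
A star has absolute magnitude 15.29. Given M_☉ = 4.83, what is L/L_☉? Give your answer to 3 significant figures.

L/L_☉ ≈ 6.55×10^-5

M − M_☉ = 15.29 − 4.83 = 10.460
L/L_☉ = 10^(−0.4 (M − M_☉)) = 10^-4.184 = 6.546×10^-5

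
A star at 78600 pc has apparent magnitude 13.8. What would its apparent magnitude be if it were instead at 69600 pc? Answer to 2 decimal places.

m ≈ 13.54

Flux ∝ 1/d², so Δm = 5 log₁₀(d₂/d₁) = 5 log₁₀(69600/78600) = -0.264
m₂ = m₁ + Δm = 13.8 + (-0.264) = 13.536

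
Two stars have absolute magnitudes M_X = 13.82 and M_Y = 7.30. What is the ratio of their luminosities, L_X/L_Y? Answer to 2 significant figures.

ΔM = M_X − M_Y = 6.52
L_X/L_Y = 10^(−0.4 ΔM) = 10^-2.608 = 2.466×10^-3

L_X/L_Y ≈ 2.5×10^-3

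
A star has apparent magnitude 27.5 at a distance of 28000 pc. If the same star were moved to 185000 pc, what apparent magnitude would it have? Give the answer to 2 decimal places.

Flux ∝ 1/d², so Δm = 5 log₁₀(d₂/d₁) = 5 log₁₀(185000/28000) = 4.100
m₂ = m₁ + Δm = 27.5 + (4.100) = 31.600

m ≈ 31.60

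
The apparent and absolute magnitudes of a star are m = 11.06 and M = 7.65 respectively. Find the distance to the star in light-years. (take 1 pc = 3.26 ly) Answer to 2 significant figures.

Distance modulus: m − M = 11.06 − (7.65) = 3.410
m − M = 5 log₁₀ d − 5
log₁₀ d = (m − M)/5 + 1 = 1.6820
d = 10^1.6820 = 48.08 pc
= 156.8 ly

d ≈ 160 ly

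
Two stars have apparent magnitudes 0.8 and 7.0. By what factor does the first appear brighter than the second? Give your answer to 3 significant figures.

302

Δm = 0.8 − (7.0) = -6.2
Flux ratio = 10^(−0.4 Δm) = 10^(−0.4 × -6.2) = 10^2.480 = 302.0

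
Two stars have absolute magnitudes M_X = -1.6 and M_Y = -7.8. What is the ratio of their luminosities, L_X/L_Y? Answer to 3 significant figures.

L_X/L_Y ≈ 3.31×10^-3

ΔM = M_X − M_Y = 6.2
L_X/L_Y = 10^(−0.4 ΔM) = 10^-2.480 = 3.311×10^-3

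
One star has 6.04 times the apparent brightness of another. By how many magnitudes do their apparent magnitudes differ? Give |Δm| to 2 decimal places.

|Δm| ≈ 1.95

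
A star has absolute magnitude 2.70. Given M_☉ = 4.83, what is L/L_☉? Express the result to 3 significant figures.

L/L_☉ ≈ 7.11

M − M_☉ = 2.70 − 4.83 = -2.130
L/L_☉ = 10^(−0.4 (M − M_☉)) = 10^0.852 = 7.112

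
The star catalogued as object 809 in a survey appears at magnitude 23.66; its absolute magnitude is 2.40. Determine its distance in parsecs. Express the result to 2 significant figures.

d ≈ 180000 pc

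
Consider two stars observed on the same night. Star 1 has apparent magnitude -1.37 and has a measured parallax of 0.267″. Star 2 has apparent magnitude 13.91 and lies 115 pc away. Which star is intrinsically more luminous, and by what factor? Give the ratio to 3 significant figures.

Star 1 is more luminous, by a factor of 1370.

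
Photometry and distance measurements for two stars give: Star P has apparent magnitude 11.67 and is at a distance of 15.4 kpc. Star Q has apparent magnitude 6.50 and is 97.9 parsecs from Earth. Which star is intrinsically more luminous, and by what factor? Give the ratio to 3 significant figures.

Star P is more luminous, by a factor of 212.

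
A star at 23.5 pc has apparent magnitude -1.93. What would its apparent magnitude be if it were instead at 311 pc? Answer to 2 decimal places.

m ≈ 3.68

Flux ∝ 1/d², so Δm = 5 log₁₀(d₂/d₁) = 5 log₁₀(311/23.5) = 5.608
m₂ = m₁ + Δm = -1.93 + (5.608) = 3.678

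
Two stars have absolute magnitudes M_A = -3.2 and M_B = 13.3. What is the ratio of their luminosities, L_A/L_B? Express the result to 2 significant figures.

L_A/L_B ≈ 4.0×10^6

ΔM = M_A − M_B = -16.5
L_A/L_B = 10^(−0.4 ΔM) = 10^6.600 = 3.981×10^6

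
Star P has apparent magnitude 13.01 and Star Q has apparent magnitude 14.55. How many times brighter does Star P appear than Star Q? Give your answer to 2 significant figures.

4.1

Magnitude difference = -1.54
Flux ratio = 10^(−0.4 Δm) = 10^(−0.4 × -1.54) = 10^0.616 = 4.130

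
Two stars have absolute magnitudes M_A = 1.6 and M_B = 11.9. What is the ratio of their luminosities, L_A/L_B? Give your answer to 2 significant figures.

ΔM = M_A − M_B = -10.3
L_A/L_B = 10^(−0.4 ΔM) = 10^4.120 = 13180

L_A/L_B ≈ 13000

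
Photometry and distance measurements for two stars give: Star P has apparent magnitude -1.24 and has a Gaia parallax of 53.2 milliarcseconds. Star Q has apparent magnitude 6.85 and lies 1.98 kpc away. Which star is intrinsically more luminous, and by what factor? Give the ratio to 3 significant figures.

Star P: p = 53.2 mas = 0.0532″ → d = 1/p = 18.80 pc
Star P: M = m − 5 log₁₀ d + 5 = -1.24 − 5·1.2741 + 5 = -2.610
Star Q: d = 1.98 kpc = 1980 pc
Star Q: M = m − 5 log₁₀ d + 5 = 6.85 − 5·3.2967 + 5 = -4.633
ΔM = M_P − M_Q = -2.610 − (-4.633) = 2.023; smaller M is more luminous → Star Q.
L ratio = 10^(0.4 |ΔM|) = 10^0.809 = 6.444

Star Q is more luminous, by a factor of 6.44.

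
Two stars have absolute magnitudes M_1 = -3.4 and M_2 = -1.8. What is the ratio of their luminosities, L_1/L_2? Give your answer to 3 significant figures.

L_1/L_2 ≈ 4.37

ΔM = M_1 − M_2 = -1.6
L_1/L_2 = 10^(−0.4 ΔM) = 10^0.640 = 4.365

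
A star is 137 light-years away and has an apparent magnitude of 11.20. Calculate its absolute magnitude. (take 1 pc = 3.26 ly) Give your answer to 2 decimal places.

M ≈ 8.08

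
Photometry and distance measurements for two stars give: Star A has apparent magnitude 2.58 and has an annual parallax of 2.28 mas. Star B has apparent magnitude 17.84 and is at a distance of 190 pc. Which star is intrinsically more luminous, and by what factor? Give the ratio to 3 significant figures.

Star A is more luminous, by a factor of 6.77×10^6.

Star A: p = 2.28 mas = 2.28×10^-3″ → d = 1/p = 438.6 pc
Star A: M = m − 5 log₁₀ d + 5 = 2.58 − 5·2.6421 + 5 = -5.630
Star B: M = m − 5 log₁₀ d + 5 = 17.84 − 5·2.2788 + 5 = 11.446
ΔM = M_A − M_B = -5.630 − (11.446) = -17.077; smaller M is more luminous → Star A.
L ratio = 10^(0.4 |ΔM|) = 10^6.831 = 6.771×10^6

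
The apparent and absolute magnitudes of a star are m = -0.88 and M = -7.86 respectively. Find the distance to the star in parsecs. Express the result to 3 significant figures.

Distance modulus: m − M = -0.88 − (-7.86) = 6.980
m − M = 5 log₁₀ d − 5
log₁₀ d = (m − M)/5 + 1 = 2.3960
d = 10^2.3960 = 248.9 pc

d ≈ 249 pc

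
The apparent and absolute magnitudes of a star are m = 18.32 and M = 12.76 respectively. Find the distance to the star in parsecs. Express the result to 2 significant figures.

μ = m − M = 5.560
m − M = 5 log₁₀ d − 5
log₁₀ d = (m − M)/5 + 1 = 2.1120
d = 10^2.1120 = 129.4 pc

d ≈ 130 pc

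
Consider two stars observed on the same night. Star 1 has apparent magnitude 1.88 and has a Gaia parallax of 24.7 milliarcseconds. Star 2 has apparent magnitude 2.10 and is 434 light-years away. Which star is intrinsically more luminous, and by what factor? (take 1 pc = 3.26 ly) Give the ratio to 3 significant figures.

Star 2 is more luminous, by a factor of 8.83.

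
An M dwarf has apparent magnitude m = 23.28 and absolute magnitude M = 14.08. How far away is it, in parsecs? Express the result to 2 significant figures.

d ≈ 690 pc

μ = m − M = 9.200
m − M = 5 log₁₀ d − 5
log₁₀ d = (m − M)/5 + 1 = 2.8400
d = 10^2.8400 = 691.8 pc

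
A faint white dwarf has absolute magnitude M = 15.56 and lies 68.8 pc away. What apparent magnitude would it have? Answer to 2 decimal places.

m ≈ 19.75

m = M + 5 log₁₀ d − 5 = 15.56 + 5·1.8376 − 5 = 19.748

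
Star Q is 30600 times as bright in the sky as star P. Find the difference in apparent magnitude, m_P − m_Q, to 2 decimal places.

m_P − m_Q ≈ 11.21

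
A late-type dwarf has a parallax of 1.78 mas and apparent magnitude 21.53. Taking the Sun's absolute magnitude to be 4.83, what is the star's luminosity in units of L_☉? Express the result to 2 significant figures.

L/L_☉ ≈ 6.6×10^-4

d = 1/p = 1000/1.78 mas = 561.8 pc
M = m − 5 log₁₀ d + 5 = 21.53 − 5·2.7496 + 5 = 12.782
M − M_☉ = 12.782 − 4.83 = 7.952
L/L_☉ = 10^(−0.4 × 7.952) = 6.594×10^-4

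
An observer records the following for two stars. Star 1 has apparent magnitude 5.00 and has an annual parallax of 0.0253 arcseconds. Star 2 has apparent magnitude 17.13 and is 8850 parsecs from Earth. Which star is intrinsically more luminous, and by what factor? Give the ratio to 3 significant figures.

Star 1 is more luminous, by a factor of 1.42.

Star 1: d = 1/p = 1/0.0253″ = 39.53 pc
Star 1: M = m − 5 log₁₀ d + 5 = 5.00 − 5·1.5969 + 5 = 2.016
Star 2: M = m − 5 log₁₀ d + 5 = 17.13 − 5·3.9469 + 5 = 2.395
ΔM = M_1 − M_2 = 2.016 − (2.395) = -0.380; smaller M is more luminous → Star 1.
L ratio = 10^(0.4 |ΔM|) = 10^0.152 = 1.419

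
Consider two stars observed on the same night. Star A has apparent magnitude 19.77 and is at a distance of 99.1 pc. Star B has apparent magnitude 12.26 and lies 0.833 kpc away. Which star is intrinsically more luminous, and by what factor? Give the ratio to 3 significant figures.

Star B is more luminous, by a factor of 71300.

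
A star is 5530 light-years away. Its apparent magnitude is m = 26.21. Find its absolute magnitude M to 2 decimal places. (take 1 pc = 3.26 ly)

d = 5530 ly / 3.26 = 1696 pc
5 log₁₀(d/10 pc) = 5 log₁₀(1696) − 5 = 11.148
M = m − 5 log₁₀(d/10) = 26.21 − 11.148 = 15.062

M ≈ 15.06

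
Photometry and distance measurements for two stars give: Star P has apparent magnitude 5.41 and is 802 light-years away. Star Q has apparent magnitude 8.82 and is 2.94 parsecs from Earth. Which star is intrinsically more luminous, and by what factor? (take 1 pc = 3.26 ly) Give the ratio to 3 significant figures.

Star P is more luminous, by a factor of 162000.

Star P: d = 802 ly / 3.26 = 246.0 pc
Star P: M = m − 5 log₁₀ d + 5 = 5.41 − 5·2.3910 + 5 = -1.545
Star Q: M = m − 5 log₁₀ d + 5 = 8.82 − 5·0.4683 + 5 = 11.478
ΔM = M_P − M_Q = -1.545 − (11.478) = -13.023; smaller M is more luminous → Star P.
L ratio = 10^(0.4 |ΔM|) = 10^5.209 = 161900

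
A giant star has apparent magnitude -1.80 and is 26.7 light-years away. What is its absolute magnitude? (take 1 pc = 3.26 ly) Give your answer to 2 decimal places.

d = 26.7 ly / 3.26 = 8.190 pc
5 log₁₀(d/10 pc) = 5 log₁₀(8.190) − 5 = -0.434
M = m − 5 log₁₀(d/10) = -1.80 + 0.434 = -1.366

M ≈ -1.37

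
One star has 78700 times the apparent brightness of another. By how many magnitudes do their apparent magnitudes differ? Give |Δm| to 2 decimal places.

|Δm| ≈ 12.24

Pogson: Δm = −2.5 log₁₀(ratio) = −2.5 log₁₀(78700) = −2.5 × 4.8960 = -12.240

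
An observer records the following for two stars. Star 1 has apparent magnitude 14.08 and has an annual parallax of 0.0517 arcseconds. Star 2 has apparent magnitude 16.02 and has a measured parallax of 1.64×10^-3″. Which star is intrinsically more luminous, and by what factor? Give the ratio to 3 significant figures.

Star 1: d = 1/p = 1/0.0517″ = 19.34 pc
Star 1: M = m − 5 log₁₀ d + 5 = 14.08 − 5·1.2865 + 5 = 12.647
Star 2: d = 1/p = 1/1.64×10^-3″ = 609.8 pc
Star 2: M = m − 5 log₁₀ d + 5 = 16.02 − 5·2.7852 + 5 = 7.094
ΔM = M_1 − M_2 = 12.647 − (7.094) = 5.553; smaller M is more luminous → Star 2.
L ratio = 10^(0.4 |ΔM|) = 10^2.221 = 166.5

Star 2 is more luminous, by a factor of 166.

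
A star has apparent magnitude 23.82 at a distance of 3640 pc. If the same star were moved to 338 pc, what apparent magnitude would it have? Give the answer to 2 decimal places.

Flux ∝ 1/d², so Δm = 5 log₁₀(d₂/d₁) = 5 log₁₀(338/3640) = -5.161
m₂ = m₁ + Δm = 23.82 + (-5.161) = 18.659

m ≈ 18.66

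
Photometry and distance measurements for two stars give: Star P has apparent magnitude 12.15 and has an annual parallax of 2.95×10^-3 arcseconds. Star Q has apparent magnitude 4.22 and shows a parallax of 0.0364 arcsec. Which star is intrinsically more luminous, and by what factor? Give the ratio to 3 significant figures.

Star Q is more luminous, by a factor of 9.76.

Star P: d = 1/p = 1/2.95×10^-3″ = 339.0 pc
Star P: M = m − 5 log₁₀ d + 5 = 12.15 − 5·2.5302 + 5 = 4.499
Star Q: d = 1/p = 1/0.0364″ = 27.47 pc
Star Q: M = m − 5 log₁₀ d + 5 = 4.22 − 5·1.4389 + 5 = 2.026
ΔM = M_P − M_Q = 4.499 − (2.026) = 2.474; smaller M is more luminous → Star Q.
L ratio = 10^(0.4 |ΔM|) = 10^0.989 = 9.760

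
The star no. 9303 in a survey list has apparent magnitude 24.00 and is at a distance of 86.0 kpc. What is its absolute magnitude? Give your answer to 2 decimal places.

M ≈ 4.33

d = 86.0 kpc = 86000 pc
5 log₁₀(d/10 pc) = 5 log₁₀(86000) − 5 = 19.672
M = m − 5 log₁₀(d/10) = 24.00 − 19.672 = 4.328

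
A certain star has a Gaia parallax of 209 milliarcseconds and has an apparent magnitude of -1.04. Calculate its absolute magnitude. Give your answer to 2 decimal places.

M ≈ 0.56

p = 209 mas = 0.209″ → d = 1/p = 4.785 pc
5 log₁₀(d/10 pc) = 5 log₁₀(4.785) − 5 = -1.601
M = m − 5 log₁₀(d/10) = -1.04 + 1.601 = 0.561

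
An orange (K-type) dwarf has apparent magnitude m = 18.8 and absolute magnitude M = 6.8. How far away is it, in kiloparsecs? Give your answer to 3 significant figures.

Distance modulus: m − M = 18.8 − (6.8) = 12.000
m − M = 5 log₁₀ d − 5
log₁₀ d = (m − M)/5 + 1 = 3.4000
d = 10^3.4000 = 2512 pc
= 2.512 kpc

d ≈ 2.51 kpc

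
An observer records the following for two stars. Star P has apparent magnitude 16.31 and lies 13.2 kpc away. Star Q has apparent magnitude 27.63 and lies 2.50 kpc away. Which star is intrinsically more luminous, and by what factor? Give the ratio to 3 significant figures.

Star P is more luminous, by a factor of 940000.

Star P: d = 13.2 kpc = 13200 pc
Star P: M = m − 5 log₁₀ d + 5 = 16.31 − 5·4.1206 + 5 = 0.707
Star Q: d = 2.50 kpc = 2500 pc
Star Q: M = m − 5 log₁₀ d + 5 = 27.63 − 5·3.3979 + 5 = 15.640
ΔM = M_P − M_Q = 0.707 − (15.640) = -14.933; smaller M is more luminous → Star P.
L ratio = 10^(0.4 |ΔM|) = 10^5.973 = 940300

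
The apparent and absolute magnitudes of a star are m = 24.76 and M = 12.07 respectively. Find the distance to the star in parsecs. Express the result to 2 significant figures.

d ≈ 3500 pc

μ = m − M = 12.690
m − M = 5 log₁₀ d − 5
log₁₀ d = (m − M)/5 + 1 = 3.5380
d = 10^3.5380 = 3451 pc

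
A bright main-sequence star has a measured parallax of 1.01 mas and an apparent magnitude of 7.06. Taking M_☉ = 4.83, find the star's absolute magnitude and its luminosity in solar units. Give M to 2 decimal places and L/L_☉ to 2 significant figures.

M ≈ -2.92; L/L_☉ ≈ 1300

d = 1/p = 1000/1.01 mas = 990.1 pc
M = m − 5 log₁₀ d + 5 = 7.06 − 5·2.9957 + 5 = -2.918
M − M_☉ = -2.918 − 4.83 = -7.748
L/L_☉ = 10^(−0.4 × -7.748) = 1257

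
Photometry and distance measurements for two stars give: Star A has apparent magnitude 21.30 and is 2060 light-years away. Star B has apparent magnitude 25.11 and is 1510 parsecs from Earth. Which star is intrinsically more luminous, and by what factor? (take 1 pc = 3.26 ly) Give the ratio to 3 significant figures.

Star A is more luminous, by a factor of 5.85.

Star A: d = 2060 ly / 3.26 = 631.9 pc
Star A: M = m − 5 log₁₀ d + 5 = 21.30 − 5·2.8006 + 5 = 12.297
Star B: M = m − 5 log₁₀ d + 5 = 25.11 − 5·3.1790 + 5 = 14.215
ΔM = M_A − M_B = 12.297 − (14.215) = -1.918; smaller M is more luminous → Star A.
L ratio = 10^(0.4 |ΔM|) = 10^0.767 = 5.853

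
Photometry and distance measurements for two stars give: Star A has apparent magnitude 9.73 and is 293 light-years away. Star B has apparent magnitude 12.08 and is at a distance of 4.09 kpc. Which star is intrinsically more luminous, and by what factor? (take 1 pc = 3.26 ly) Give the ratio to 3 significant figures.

Star B is more luminous, by a factor of 238.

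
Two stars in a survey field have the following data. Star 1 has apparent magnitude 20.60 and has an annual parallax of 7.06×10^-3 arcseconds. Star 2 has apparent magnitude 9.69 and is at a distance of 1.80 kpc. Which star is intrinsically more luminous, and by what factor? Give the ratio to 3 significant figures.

Star 2 is more luminous, by a factor of 3.73×10^6.

Star 1: d = 1/p = 1/7.06×10^-3″ = 141.6 pc
Star 1: M = m − 5 log₁₀ d + 5 = 20.60 − 5·2.1512 + 5 = 14.844
Star 2: d = 1.80 kpc = 1800 pc
Star 2: M = m − 5 log₁₀ d + 5 = 9.69 − 5·3.2553 + 5 = -1.586
ΔM = M_1 − M_2 = 14.844 − (-1.586) = 16.430; smaller M is more luminous → Star 2.
L ratio = 10^(0.4 |ΔM|) = 10^6.572 = 3.734×10^6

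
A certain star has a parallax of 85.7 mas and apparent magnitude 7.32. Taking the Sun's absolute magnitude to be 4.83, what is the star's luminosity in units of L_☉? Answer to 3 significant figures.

L/L_☉ ≈ 0.137

d = 1/p = 1000/85.7 mas = 11.67 pc
M = m − 5 log₁₀ d + 5 = 7.32 − 5·1.0670 + 5 = 6.985
M − M_☉ = 6.985 − 4.83 = 2.155
L/L_☉ = 10^(−0.4 × 2.155) = 0.1374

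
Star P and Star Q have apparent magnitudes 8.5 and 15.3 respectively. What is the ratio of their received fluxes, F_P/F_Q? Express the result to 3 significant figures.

F_P/F_Q ≈ 525

Magnitude difference = -6.8
Flux ratio = 10^(−0.4 Δm) = 10^(−0.4 × -6.8) = 10^2.720 = 524.8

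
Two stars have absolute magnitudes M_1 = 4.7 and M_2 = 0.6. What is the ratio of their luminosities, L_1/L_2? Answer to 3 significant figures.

ΔM = M_1 − M_2 = 4.1
L_1/L_2 = 10^(−0.4 ΔM) = 10^-1.640 = 0.02291

L_1/L_2 ≈ 0.0229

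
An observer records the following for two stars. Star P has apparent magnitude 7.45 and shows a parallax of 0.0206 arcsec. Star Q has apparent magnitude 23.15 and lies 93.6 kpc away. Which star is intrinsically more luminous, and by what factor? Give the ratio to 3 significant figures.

Star Q is more luminous, by a factor of 1.95.

Star P: d = 1/p = 1/0.0206″ = 48.54 pc
Star P: M = m − 5 log₁₀ d + 5 = 7.45 − 5·1.6861 + 5 = 4.019
Star Q: d = 93.6 kpc = 93600 pc
Star Q: M = m − 5 log₁₀ d + 5 = 23.15 − 5·4.9713 + 5 = 3.294
ΔM = M_P − M_Q = 4.019 − (3.294) = 0.726; smaller M is more luminous → Star Q.
L ratio = 10^(0.4 |ΔM|) = 10^0.290 = 1.951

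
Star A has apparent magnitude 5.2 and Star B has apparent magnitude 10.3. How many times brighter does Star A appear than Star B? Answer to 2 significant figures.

Δm = 5.2 − (10.3) = -5.1
Flux ratio = 10^(−0.4 Δm) = 10^(−0.4 × -5.1) = 10^2.040 = 109.6

110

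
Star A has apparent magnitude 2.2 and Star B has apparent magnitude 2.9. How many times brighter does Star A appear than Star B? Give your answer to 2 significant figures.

1.9

Magnitude difference = -0.7
Flux ratio = 10^(−0.4 Δm) = 10^(−0.4 × -0.7) = 10^0.280 = 1.905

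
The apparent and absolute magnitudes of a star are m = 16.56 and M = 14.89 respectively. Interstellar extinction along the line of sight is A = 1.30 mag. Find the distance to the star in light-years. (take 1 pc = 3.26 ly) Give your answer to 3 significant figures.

d ≈ 38.7 ly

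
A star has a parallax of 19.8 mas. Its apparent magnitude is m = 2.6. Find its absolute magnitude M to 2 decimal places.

p = 19.8 mas = 0.0198″ → d = 1/p = 50.51 pc
5 log₁₀(d/10 pc) = 5 log₁₀(50.51) − 5 = 3.517
M = m − 5 log₁₀(d/10) = 2.6 − 3.517 = -0.917

M ≈ -0.92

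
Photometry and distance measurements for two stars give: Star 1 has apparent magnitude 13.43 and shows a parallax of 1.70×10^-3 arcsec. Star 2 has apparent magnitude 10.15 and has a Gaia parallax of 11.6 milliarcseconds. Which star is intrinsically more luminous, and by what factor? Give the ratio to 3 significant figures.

Star 1 is more luminous, by a factor of 2.27.

Star 1: d = 1/p = 1/1.70×10^-3″ = 588.2 pc
Star 1: M = m − 5 log₁₀ d + 5 = 13.43 − 5·2.7696 + 5 = 4.582
Star 2: p = 11.6 mas = 0.0116″ → d = 1/p = 86.21 pc
Star 2: M = m − 5 log₁₀ d + 5 = 10.15 − 5·1.9355 + 5 = 5.472
ΔM = M_1 − M_2 = 4.582 − (5.472) = -0.890; smaller M is more luminous → Star 1.
L ratio = 10^(0.4 |ΔM|) = 10^0.356 = 2.270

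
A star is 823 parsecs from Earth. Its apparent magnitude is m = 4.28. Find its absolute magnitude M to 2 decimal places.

M ≈ -5.30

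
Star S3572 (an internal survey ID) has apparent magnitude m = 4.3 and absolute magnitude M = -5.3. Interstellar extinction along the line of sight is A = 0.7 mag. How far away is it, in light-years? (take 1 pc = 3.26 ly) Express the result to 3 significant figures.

d ≈ 1960 ly

m − M = 5 log₁₀(d/10 pc) + A  ⇒  4.3 − (-5.3) − 0.7 = 5 log₁₀(d/10)
8.900 = 5 log₁₀(d/10)
log₁₀ d = (m − M − A)/5 + 1 = 2.7800
d = 10^2.7800 = 602.6 pc
= 1964 ly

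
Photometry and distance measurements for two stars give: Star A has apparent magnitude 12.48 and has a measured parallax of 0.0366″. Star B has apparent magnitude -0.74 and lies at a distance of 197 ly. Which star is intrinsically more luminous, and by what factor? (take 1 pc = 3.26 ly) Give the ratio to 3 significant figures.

Star B is more luminous, by a factor of 949000.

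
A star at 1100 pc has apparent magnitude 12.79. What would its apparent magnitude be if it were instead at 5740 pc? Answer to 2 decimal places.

m ≈ 16.38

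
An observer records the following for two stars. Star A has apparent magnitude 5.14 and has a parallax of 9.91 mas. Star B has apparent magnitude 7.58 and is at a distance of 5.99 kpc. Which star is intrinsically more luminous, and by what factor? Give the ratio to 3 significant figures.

Star B is more luminous, by a factor of 372.

Star A: p = 9.91 mas = 9.91×10^-3″ → d = 1/p = 100.9 pc
Star A: M = m − 5 log₁₀ d + 5 = 5.14 − 5·2.0039 + 5 = 0.120
Star B: d = 5.99 kpc = 5990 pc
Star B: M = m − 5 log₁₀ d + 5 = 7.58 − 5·3.7774 + 5 = -6.307
ΔM = M_A − M_B = 0.120 − (-6.307) = 6.428; smaller M is more luminous → Star B.
L ratio = 10^(0.4 |ΔM|) = 10^2.571 = 372.4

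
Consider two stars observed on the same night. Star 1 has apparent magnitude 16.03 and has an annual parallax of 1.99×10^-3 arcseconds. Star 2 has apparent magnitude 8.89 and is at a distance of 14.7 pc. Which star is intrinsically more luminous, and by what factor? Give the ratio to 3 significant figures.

Star 1: d = 1/p = 1/1.99×10^-3″ = 502.5 pc
Star 1: M = m − 5 log₁₀ d + 5 = 16.03 − 5·2.7011 + 5 = 7.524
Star 2: M = m − 5 log₁₀ d + 5 = 8.89 − 5·1.1673 + 5 = 8.053
ΔM = M_1 − M_2 = 7.524 − (8.053) = -0.529; smaller M is more luminous → Star 1.
L ratio = 10^(0.4 |ΔM|) = 10^0.212 = 1.628

Star 1 is more luminous, by a factor of 1.63.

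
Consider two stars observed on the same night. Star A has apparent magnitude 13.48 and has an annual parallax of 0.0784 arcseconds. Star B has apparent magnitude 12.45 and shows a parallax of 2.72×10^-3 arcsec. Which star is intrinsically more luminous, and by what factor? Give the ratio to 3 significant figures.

Star B is more luminous, by a factor of 2150.

Star A: d = 1/p = 1/0.0784″ = 12.76 pc
Star A: M = m − 5 log₁₀ d + 5 = 13.48 − 5·1.1057 + 5 = 12.952
Star B: d = 1/p = 1/2.72×10^-3″ = 367.6 pc
Star B: M = m − 5 log₁₀ d + 5 = 12.45 − 5·2.5654 + 5 = 4.623
ΔM = M_A − M_B = 12.952 − (4.623) = 8.329; smaller M is more luminous → Star B.
L ratio = 10^(0.4 |ΔM|) = 10^3.331 = 2145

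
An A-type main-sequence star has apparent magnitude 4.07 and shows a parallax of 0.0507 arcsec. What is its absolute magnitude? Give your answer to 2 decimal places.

d = 1/p = 1/0.0507″ = 19.72 pc
5 log₁₀(d/10 pc) = 5 log₁₀(19.72) − 5 = 1.475
M = m − 5 log₁₀(d/10) = 4.07 − 1.475 = 2.595

M ≈ 2.60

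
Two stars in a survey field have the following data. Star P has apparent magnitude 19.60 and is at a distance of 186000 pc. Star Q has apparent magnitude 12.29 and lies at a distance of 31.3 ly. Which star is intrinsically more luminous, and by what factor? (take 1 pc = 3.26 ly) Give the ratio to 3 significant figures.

Star P is more luminous, by a factor of 447000.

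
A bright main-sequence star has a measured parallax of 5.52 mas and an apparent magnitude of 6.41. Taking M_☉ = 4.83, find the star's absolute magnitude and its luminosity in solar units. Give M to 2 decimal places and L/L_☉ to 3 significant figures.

M ≈ 0.12; L/L_☉ ≈ 76.6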